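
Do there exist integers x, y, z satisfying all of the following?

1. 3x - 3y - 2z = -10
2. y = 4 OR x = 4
Yes

Take x = 2, y = 4, z = 2. Substituting into each constraint:
  (1) 3(2) - 3(4) - 2(2) = -10 ✓
  (2) y = 4, target 4 ✓ (first branch holds)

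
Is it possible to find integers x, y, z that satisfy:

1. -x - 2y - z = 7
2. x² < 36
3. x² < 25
Yes

Take x = 1, y = -4, z = 0. Substituting into each constraint:
  (1) (-1) - 2(-4) + 0 = 7 ✓
  (2) x² = (1)² = 1, and 1 < 36 ✓
  (3) x² = (1)² = 1, and 1 < 25 ✓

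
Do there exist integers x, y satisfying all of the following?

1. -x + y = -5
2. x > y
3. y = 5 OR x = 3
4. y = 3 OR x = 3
Yes

Take x = 3, y = -2. Substituting into each constraint:
  (1) (-3) + (-2) = -5 ✓
  (2) 3 > -2 ✓
  (3) x = 3, target 3 ✓ (second branch holds)
  (4) x = 3, target 3 ✓ (second branch holds)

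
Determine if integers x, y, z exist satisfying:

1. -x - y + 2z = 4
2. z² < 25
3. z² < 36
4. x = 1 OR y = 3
Yes

Take x = 1, y = -5, z = 0. Substituting into each constraint:
  (1) (-1) + 5 + 2(0) = 4 ✓
  (2) z² = (0)² = 0, and 0 < 25 ✓
  (3) z² = (0)² = 0, and 0 < 36 ✓
  (4) x = 1, target 1 ✓ (first branch holds)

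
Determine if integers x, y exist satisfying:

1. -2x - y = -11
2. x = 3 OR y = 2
Yes

Take x = 3, y = 5. Substituting into each constraint:
  (1) -2(3) + (-5) = -11 ✓
  (2) x = 3, target 3 ✓ (first branch holds)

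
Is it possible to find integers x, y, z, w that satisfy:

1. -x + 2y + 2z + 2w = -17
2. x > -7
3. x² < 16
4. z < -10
Yes

Take x = 3, y = 0, z = -11, w = 4. Substituting into each constraint:
  (1) (-3) + 2(0) + 2(-11) + 2(4) = -17 ✓
  (2) 3 > -7 ✓
  (3) x² = (3)² = 9, and 9 < 16 ✓
  (4) -11 < -10 ✓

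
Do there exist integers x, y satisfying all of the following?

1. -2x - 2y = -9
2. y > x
No

Even the single constraint (-2x - 2y = -9) is infeasible over the integers.

  - -2x - 2y = -9: every term on the left is divisible by 2, so the LHS ≡ 0 (mod 2), but the RHS -9 is not — no integer solution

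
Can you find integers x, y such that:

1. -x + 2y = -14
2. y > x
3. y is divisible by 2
Yes

Take x = -18, y = -16. Substituting into each constraint:
  (1) 18 + 2(-16) = -14 ✓
  (2) -16 > -18 ✓
  (3) -16 = 2 × -8, remainder 0 ✓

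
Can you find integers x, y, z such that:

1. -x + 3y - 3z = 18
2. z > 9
Yes

Take x = 0, y = 16, z = 10. Substituting into each constraint:
  (1) 0 + 3(16) - 3(10) = 18 ✓
  (2) 10 > 9 ✓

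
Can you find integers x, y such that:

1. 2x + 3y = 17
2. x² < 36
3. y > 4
Yes

Take x = 1, y = 5. Substituting into each constraint:
  (1) 2(1) + 3(5) = 17 ✓
  (2) x² = (1)² = 1, and 1 < 36 ✓
  (3) 5 > 4 ✓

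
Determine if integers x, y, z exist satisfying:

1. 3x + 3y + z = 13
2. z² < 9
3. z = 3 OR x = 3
Yes

Take x = 3, y = 1, z = 1. Substituting into each constraint:
  (1) 3(3) + 3(1) + 1 = 13 ✓
  (2) z² = (1)² = 1, and 1 < 9 ✓
  (3) x = 3, target 3 ✓ (second branch holds)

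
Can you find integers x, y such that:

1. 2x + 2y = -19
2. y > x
No

Even the single constraint (2x + 2y = -19) is infeasible over the integers.

  - 2x + 2y = -19: every term on the left is divisible by 2, so the LHS ≡ 0 (mod 2), but the RHS -19 is not — no integer solution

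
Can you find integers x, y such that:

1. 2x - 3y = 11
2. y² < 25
Yes

Take x = 7, y = 1. Substituting into each constraint:
  (1) 2(7) - 3(1) = 11 ✓
  (2) y² = (1)² = 1, and 1 < 25 ✓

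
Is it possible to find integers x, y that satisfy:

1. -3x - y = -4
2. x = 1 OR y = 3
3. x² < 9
Yes

Take x = 1, y = 1. Substituting into each constraint:
  (1) -3(1) + (-1) = -4 ✓
  (2) x = 1, target 1 ✓ (first branch holds)
  (3) x² = (1)² = 1, and 1 < 9 ✓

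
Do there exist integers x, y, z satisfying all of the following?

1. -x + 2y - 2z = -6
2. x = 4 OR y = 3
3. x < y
Yes

Take x = 2, y = 3, z = 5. Substituting into each constraint:
  (1) (-2) + 2(3) - 2(5) = -6 ✓
  (2) y = 3, target 3 ✓ (second branch holds)
  (3) 2 < 3 ✓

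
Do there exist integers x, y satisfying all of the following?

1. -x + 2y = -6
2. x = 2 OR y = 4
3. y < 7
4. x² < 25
Yes

Take x = 2, y = -2. Substituting into each constraint:
  (1) (-2) + 2(-2) = -6 ✓
  (2) x = 2, target 2 ✓ (first branch holds)
  (3) -2 < 7 ✓
  (4) x² = (2)² = 4, and 4 < 25 ✓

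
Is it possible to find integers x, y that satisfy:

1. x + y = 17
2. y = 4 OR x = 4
Yes

Take x = 13, y = 4. Substituting into each constraint:
  (1) 13 + 4 = 17 ✓
  (2) y = 4, target 4 ✓ (first branch holds)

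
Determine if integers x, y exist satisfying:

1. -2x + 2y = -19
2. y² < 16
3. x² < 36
No

Even the single constraint (-2x + 2y = -19) is infeasible over the integers.

  - -2x + 2y = -19: every term on the left is divisible by 2, so the LHS ≡ 0 (mod 2), but the RHS -19 is not — no integer solution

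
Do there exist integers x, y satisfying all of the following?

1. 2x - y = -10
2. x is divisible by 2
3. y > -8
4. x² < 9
Yes

Take x = 0, y = 10. Substituting into each constraint:
  (1) 2(0) + (-10) = -10 ✓
  (2) 0 = 2 × 0, remainder 0 ✓
  (3) 10 > -8 ✓
  (4) x² = (0)² = 0, and 0 < 9 ✓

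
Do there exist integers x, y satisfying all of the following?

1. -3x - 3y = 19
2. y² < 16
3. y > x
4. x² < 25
No

Even the single constraint (-3x - 3y = 19) is infeasible over the integers.

  - -3x - 3y = 19: every term on the left is divisible by 3, so the LHS ≡ 0 (mod 3), but the RHS 19 is not — no integer solution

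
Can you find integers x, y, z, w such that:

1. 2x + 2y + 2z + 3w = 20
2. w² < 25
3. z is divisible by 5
Yes

Take x = 7, y = 0, z = 0, w = 2. Substituting into each constraint:
  (1) 2(7) + 2(0) + 2(0) + 3(2) = 20 ✓
  (2) w² = (2)² = 4, and 4 < 25 ✓
  (3) 0 = 5 × 0, remainder 0 ✓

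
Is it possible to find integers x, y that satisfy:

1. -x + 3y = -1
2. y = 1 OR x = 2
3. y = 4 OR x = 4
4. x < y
No

A contradictory subset is {-x + 3y = -1, y = 4 OR x = 4, x < y}. No integer assignment can satisfy these jointly:

  - -x + 3y = -1: is a linear equation tying the variables together
  - y = 4 OR x = 4: forces a choice: either y = 4 or x = 4
  - x < y: bounds one variable relative to another variable

Split on the disjunction (y = 4 OR x = 4):
  • If y = 4: the equation forces x = 13, giving (y, x) = (4, 13), which violates y > x.
  • If x = 4: the equation forces y = 1, giving (x, y) = (4, 1), which violates y > x.
Both branches are infeasible, so the system has no integer solution.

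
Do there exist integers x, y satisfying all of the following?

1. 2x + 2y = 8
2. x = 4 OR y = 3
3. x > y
Yes

Take x = 4, y = 0. Substituting into each constraint:
  (1) 2(4) + 2(0) = 8 ✓
  (2) x = 4, target 4 ✓ (first branch holds)
  (3) 4 > 0 ✓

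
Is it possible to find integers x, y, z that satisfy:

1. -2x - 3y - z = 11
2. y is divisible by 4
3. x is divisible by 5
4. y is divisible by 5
Yes

Take x = 0, y = 0, z = -11. Substituting into each constraint:
  (1) -2(0) - 3(0) + 11 = 11 ✓
  (2) 0 = 4 × 0, remainder 0 ✓
  (3) 0 = 5 × 0, remainder 0 ✓
  (4) 0 = 5 × 0, remainder 0 ✓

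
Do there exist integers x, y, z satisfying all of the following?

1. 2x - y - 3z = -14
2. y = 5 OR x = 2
Yes

Take x = 2, y = 0, z = 6. Substituting into each constraint:
  (1) 2(2) + 0 - 3(6) = -14 ✓
  (2) x = 2, target 2 ✓ (second branch holds)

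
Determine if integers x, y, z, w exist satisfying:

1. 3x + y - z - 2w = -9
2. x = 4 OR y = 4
Yes

Take x = 4, y = -21, z = 0, w = 0. Substituting into each constraint:
  (1) 3(4) + (-21) + 0 - 2(0) = -9 ✓
  (2) x = 4, target 4 ✓ (first branch holds)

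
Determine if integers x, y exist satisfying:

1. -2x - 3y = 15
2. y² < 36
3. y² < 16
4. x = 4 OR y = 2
No

A contradictory subset is {-2x - 3y = 15, x = 4 OR y = 2}. No integer assignment can satisfy these jointly:

  - -2x - 3y = 15: is a linear equation tying the variables together
  - x = 4 OR y = 2: forces a choice: either x = 4 or y = 2

Split on the disjunction (x = 4 OR y = 2):
  • If x = 4: with x = 4, every remaining term of the linear equation is divisible by 3, so the left side is ≡ 0 (mod 3); but the right side 23 ≡ 2 (mod 3). No integers can satisfy it.
  • If y = 2: with y = 2, every remaining term of the linear equation is divisible by 2, so the left side is ≡ 0 (mod 2); but the right side 21 ≡ 1 (mod 2). No integers can satisfy it.
Both branches are infeasible, so the system has no integer solution.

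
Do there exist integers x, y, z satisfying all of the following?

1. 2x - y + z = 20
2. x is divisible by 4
Yes

Take x = 0, y = -20, z = 0. Substituting into each constraint:
  (1) 2(0) + 20 + 0 = 20 ✓
  (2) 0 = 4 × 0, remainder 0 ✓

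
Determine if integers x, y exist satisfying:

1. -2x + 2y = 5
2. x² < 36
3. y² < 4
No

Even the single constraint (-2x + 2y = 5) is infeasible over the integers.

  - -2x + 2y = 5: every term on the left is divisible by 2, so the LHS ≡ 0 (mod 2), but the RHS 5 is not — no integer solution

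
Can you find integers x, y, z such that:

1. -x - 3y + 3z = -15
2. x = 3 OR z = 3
Yes

Take x = 0, y = 8, z = 3. Substituting into each constraint:
  (1) 0 - 3(8) + 3(3) = -15 ✓
  (2) z = 3, target 3 ✓ (second branch holds)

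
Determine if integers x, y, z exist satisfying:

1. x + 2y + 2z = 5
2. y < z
Yes

Take x = 7, y = -1, z = 0. Substituting into each constraint:
  (1) 7 + 2(-1) + 2(0) = 5 ✓
  (2) -1 < 0 ✓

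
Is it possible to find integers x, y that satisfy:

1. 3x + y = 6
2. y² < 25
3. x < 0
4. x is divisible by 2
No

A contradictory subset is {3x + y = 6, y² < 25, x < 0}. No integer assignment can satisfy these jointly:

  - 3x + y = 6: is a linear equation tying the variables together
  - y² < 25: restricts y to |y| ≤ 4
  - x < 0: bounds one variable relative to a constant

Range argument: with x ∈ [−∞, -1], y ∈ [-4, 4], the left side of the equation is at most 1, but the right side is 6 > 1. No integer solution exists.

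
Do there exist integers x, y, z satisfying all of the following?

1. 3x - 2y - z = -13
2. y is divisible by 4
Yes

Take x = 0, y = 0, z = 13. Substituting into each constraint:
  (1) 3(0) - 2(0) + (-13) = -13 ✓
  (2) 0 = 4 × 0, remainder 0 ✓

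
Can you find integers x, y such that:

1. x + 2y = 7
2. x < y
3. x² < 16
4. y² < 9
No

A contradictory subset is {x + 2y = 7, x < y, y² < 9}. No integer assignment can satisfy these jointly:

  - x + 2y = 7: is a linear equation tying the variables together
  - x < y: bounds one variable relative to another variable
  - y² < 9: restricts y to |y| ≤ 2

Propagating the comparison: x < y and y ≤ 2 give x ≤ 1. Range argument: with x ∈ [−∞, 1], y ∈ [-2, 2], the left side of the equation is at most 5, but the right side is 7 > 5. No integer solution exists.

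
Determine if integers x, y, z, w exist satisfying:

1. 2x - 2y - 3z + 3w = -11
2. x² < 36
Yes

Take x = 2, y = 0, z = 0, w = -5. Substituting into each constraint:
  (1) 2(2) - 2(0) - 3(0) + 3(-5) = -11 ✓
  (2) x² = (2)² = 4, and 4 < 36 ✓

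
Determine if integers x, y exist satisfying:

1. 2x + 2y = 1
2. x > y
No

Even the single constraint (2x + 2y = 1) is infeasible over the integers.

  - 2x + 2y = 1: every term on the left is divisible by 2, so the LHS ≡ 0 (mod 2), but the RHS 1 is not — no integer solution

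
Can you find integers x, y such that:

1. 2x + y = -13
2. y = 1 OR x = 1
Yes

Take x = -7, y = 1. Substituting into each constraint:
  (1) 2(-7) + 1 = -13 ✓
  (2) y = 1, target 1 ✓ (first branch holds)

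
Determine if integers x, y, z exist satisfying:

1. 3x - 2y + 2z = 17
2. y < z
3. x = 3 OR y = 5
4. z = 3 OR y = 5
Yes

Take x = 3, y = -1, z = 3. Substituting into each constraint:
  (1) 3(3) - 2(-1) + 2(3) = 17 ✓
  (2) -1 < 3 ✓
  (3) x = 3, target 3 ✓ (first branch holds)
  (4) z = 3, target 3 ✓ (first branch holds)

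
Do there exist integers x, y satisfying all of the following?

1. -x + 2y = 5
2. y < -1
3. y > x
Yes

Take x = -9, y = -2. Substituting into each constraint:
  (1) 9 + 2(-2) = 5 ✓
  (2) -2 < -1 ✓
  (3) -2 > -9 ✓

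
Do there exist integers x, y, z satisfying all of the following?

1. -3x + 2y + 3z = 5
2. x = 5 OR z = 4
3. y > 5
Yes

Take x = 5, y = 7, z = 2. Substituting into each constraint:
  (1) -3(5) + 2(7) + 3(2) = 5 ✓
  (2) x = 5, target 5 ✓ (first branch holds)
  (3) 7 > 5 ✓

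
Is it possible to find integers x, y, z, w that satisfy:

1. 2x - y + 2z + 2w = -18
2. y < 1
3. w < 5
Yes

Take x = 0, y = 0, z = -9, w = 0. Substituting into each constraint:
  (1) 2(0) + 0 + 2(-9) + 2(0) = -18 ✓
  (2) 0 < 1 ✓
  (3) 0 < 5 ✓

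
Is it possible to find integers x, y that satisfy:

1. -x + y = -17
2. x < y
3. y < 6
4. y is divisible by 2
No

A contradictory subset is {-x + y = -17, x < y}. No integer assignment can satisfy these jointly:

  - -x + y = -17: is a linear equation tying the variables together
  - x < y: bounds one variable relative to another variable

From the equation, x − y = 17, i.e. y − x = -17; but y > x requires y − x ≥ 1. Contradiction.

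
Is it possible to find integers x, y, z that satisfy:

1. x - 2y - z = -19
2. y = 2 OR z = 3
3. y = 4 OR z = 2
Yes

Take x = -13, y = 2, z = 2. Substituting into each constraint:
  (1) (-13) - 2(2) + (-2) = -19 ✓
  (2) y = 2, target 2 ✓ (first branch holds)
  (3) z = 2, target 2 ✓ (second branch holds)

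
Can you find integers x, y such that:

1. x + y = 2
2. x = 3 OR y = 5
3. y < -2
No

The full constraint system is jointly infeasible over the integers. Each constraint and what it forces:

  - x + y = 2: is a linear equation tying the variables together
  - x = 3 OR y = 5: forces a choice: either x = 3 or y = 5
  - y < -2: bounds one variable relative to a constant

Split on the disjunction (x = 3 OR y = 5):
  • If x = 3: the equation forces y = -1, which contradicts the bound y ≤ -3.
  • If y = 5: this contradicts the bound y ≤ -3.
Both branches are infeasible, so the system has no integer solution.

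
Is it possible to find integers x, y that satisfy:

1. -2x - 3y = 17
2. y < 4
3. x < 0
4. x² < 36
Yes

Take x = -4, y = -3. Substituting into each constraint:
  (1) -2(-4) - 3(-3) = 17 ✓
  (2) -3 < 4 ✓
  (3) -4 < 0 ✓
  (4) x² = (-4)² = 16, and 16 < 36 ✓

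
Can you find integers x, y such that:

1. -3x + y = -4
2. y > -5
Yes

Take x = 0, y = -4. Substituting into each constraint:
  (1) -3(0) + (-4) = -4 ✓
  (2) -4 > -5 ✓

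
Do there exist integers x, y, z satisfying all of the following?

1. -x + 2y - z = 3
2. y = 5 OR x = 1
Yes

Take x = 1, y = 2, z = 0. Substituting into each constraint:
  (1) (-1) + 2(2) + 0 = 3 ✓
  (2) x = 1, target 1 ✓ (second branch holds)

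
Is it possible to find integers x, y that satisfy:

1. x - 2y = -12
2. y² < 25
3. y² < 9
Yes

Take x = -12, y = 0. Substituting into each constraint:
  (1) (-12) - 2(0) = -12 ✓
  (2) y² = (0)² = 0, and 0 < 25 ✓
  (3) y² = (0)² = 0, and 0 < 9 ✓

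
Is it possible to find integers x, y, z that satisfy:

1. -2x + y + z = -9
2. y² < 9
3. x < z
Yes

Take x = 10, y = 0, z = 11. Substituting into each constraint:
  (1) -2(10) + 0 + 11 = -9 ✓
  (2) y² = (0)² = 0, and 0 < 9 ✓
  (3) 10 < 11 ✓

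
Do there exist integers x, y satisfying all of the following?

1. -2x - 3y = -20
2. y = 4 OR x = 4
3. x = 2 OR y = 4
Yes

Take x = 4, y = 4. Substituting into each constraint:
  (1) -2(4) - 3(4) = -20 ✓
  (2) y = 4, target 4 ✓ (first branch holds)
  (3) y = 4, target 4 ✓ (second branch holds)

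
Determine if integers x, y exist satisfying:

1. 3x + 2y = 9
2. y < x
Yes

Take x = 3, y = 0. Substituting into each constraint:
  (1) 3(3) + 2(0) = 9 ✓
  (2) 0 < 3 ✓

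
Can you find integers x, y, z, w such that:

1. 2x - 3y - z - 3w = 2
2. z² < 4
Yes

Take x = 1, y = 0, z = 0, w = 0. Substituting into each constraint:
  (1) 2(1) - 3(0) + 0 - 3(0) = 2 ✓
  (2) z² = (0)² = 0, and 0 < 4 ✓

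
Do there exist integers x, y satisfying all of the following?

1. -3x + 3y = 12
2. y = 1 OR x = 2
Yes

Take x = -3, y = 1. Substituting into each constraint:
  (1) -3(-3) + 3(1) = 12 ✓
  (2) y = 1, target 1 ✓ (first branch holds)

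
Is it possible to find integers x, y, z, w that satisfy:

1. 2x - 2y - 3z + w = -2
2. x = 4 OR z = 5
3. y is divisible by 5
Yes

Take x = 0, y = 0, z = 5, w = 13. Substituting into each constraint:
  (1) 2(0) - 2(0) - 3(5) + 13 = -2 ✓
  (2) z = 5, target 5 ✓ (second branch holds)
  (3) 0 = 5 × 0, remainder 0 ✓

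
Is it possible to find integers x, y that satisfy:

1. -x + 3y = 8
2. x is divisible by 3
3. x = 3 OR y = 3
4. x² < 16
No

A contradictory subset is {-x + 3y = 8, x is divisible by 3}. No integer assignment can satisfy these jointly:

  - -x + 3y = 8: is a linear equation tying the variables together
  - x is divisible by 3: restricts x to multiples of 3

Modular obstruction: writing x = 3x', every remaining term of the linear equation is divisible by 3, so the left side is ≡ 0 (mod 3); but the right side 8 ≡ 2 (mod 3). No integers can satisfy it.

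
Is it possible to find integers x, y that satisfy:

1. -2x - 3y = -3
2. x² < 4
Yes

Take x = 0, y = 1. Substituting into each constraint:
  (1) -2(0) - 3(1) = -3 ✓
  (2) x² = (0)² = 0, and 0 < 4 ✓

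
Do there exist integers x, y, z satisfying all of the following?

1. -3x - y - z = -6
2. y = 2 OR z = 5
Yes

Take x = 1, y = 2, z = 1. Substituting into each constraint:
  (1) -3(1) + (-2) + (-1) = -6 ✓
  (2) y = 2, target 2 ✓ (first branch holds)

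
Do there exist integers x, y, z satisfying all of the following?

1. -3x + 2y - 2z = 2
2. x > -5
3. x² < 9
Yes

Take x = -2, y = 0, z = 2. Substituting into each constraint:
  (1) -3(-2) + 2(0) - 2(2) = 2 ✓
  (2) -2 > -5 ✓
  (3) x² = (-2)² = 4, and 4 < 9 ✓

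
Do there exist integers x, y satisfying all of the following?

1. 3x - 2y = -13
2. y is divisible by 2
Yes

Take x = -3, y = 2. Substituting into each constraint:
  (1) 3(-3) - 2(2) = -13 ✓
  (2) 2 = 2 × 1, remainder 0 ✓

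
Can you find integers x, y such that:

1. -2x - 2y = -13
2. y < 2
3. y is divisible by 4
No

Even the single constraint (-2x - 2y = -13) is infeasible over the integers.

  - -2x - 2y = -13: every term on the left is divisible by 2, so the LHS ≡ 0 (mod 2), but the RHS -13 is not — no integer solution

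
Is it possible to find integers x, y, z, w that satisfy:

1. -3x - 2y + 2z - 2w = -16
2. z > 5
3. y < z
Yes

Take x = 8, y = 0, z = 6, w = 2. Substituting into each constraint:
  (1) -3(8) - 2(0) + 2(6) - 2(2) = -16 ✓
  (2) 6 > 5 ✓
  (3) 0 < 6 ✓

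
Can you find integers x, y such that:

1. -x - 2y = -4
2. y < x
Yes

Take x = 2, y = 1. Substituting into each constraint:
  (1) (-2) - 2(1) = -4 ✓
  (2) 1 < 2 ✓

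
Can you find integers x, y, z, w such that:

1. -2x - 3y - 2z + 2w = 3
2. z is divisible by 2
Yes

Take x = 0, y = 1, z = 0, w = 3. Substituting into each constraint:
  (1) -2(0) - 3(1) - 2(0) + 2(3) = 3 ✓
  (2) 0 = 2 × 0, remainder 0 ✓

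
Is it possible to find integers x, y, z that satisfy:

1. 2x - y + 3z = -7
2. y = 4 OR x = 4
Yes

Take x = 4, y = 6, z = -3. Substituting into each constraint:
  (1) 2(4) + (-6) + 3(-3) = -7 ✓
  (2) x = 4, target 4 ✓ (second branch holds)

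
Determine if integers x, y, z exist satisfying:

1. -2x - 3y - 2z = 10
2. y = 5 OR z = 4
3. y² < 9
Yes

Take x = -9, y = 0, z = 4. Substituting into each constraint:
  (1) -2(-9) - 3(0) - 2(4) = 10 ✓
  (2) z = 4, target 4 ✓ (second branch holds)
  (3) y² = (0)² = 0, and 0 < 9 ✓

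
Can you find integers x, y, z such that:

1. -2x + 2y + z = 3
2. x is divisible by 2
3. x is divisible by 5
Yes

Take x = 0, y = 1, z = 1. Substituting into each constraint:
  (1) -2(0) + 2(1) + 1 = 3 ✓
  (2) 0 = 2 × 0, remainder 0 ✓
  (3) 0 = 5 × 0, remainder 0 ✓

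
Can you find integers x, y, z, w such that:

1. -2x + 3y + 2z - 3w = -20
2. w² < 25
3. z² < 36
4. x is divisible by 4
Yes

Take x = 0, y = -8, z = 2, w = 0. Substituting into each constraint:
  (1) -2(0) + 3(-8) + 2(2) - 3(0) = -20 ✓
  (2) w² = (0)² = 0, and 0 < 25 ✓
  (3) z² = (2)² = 4, and 4 < 36 ✓
  (4) 0 = 4 × 0, remainder 0 ✓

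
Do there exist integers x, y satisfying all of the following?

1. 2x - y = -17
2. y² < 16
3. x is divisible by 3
Yes

Take x = -9, y = -1. Substituting into each constraint:
  (1) 2(-9) + 1 = -17 ✓
  (2) y² = (-1)² = 1, and 1 < 16 ✓
  (3) -9 = 3 × -3, remainder 0 ✓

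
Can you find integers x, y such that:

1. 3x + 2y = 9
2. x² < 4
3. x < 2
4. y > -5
Yes

Take x = 1, y = 3. Substituting into each constraint:
  (1) 3(1) + 2(3) = 9 ✓
  (2) x² = (1)² = 1, and 1 < 4 ✓
  (3) 1 < 2 ✓
  (4) 3 > -5 ✓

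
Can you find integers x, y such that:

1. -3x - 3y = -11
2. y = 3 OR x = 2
No

Even the single constraint (-3x - 3y = -11) is infeasible over the integers.

  - -3x - 3y = -11: every term on the left is divisible by 3, so the LHS ≡ 0 (mod 3), but the RHS -11 is not — no integer solution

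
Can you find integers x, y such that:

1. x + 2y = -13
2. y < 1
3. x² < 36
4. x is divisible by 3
Yes

Take x = -3, y = -5. Substituting into each constraint:
  (1) (-3) + 2(-5) = -13 ✓
  (2) -5 < 1 ✓
  (3) x² = (-3)² = 9, and 9 < 36 ✓
  (4) -3 = 3 × -1, remainder 0 ✓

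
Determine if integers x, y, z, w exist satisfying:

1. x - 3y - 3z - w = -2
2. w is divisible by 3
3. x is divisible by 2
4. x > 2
Yes

Take x = 4, y = 2, z = 0, w = 0. Substituting into each constraint:
  (1) 4 - 3(2) - 3(0) + 0 = -2 ✓
  (2) 0 = 3 × 0, remainder 0 ✓
  (3) 4 = 2 × 2, remainder 0 ✓
  (4) 4 > 2 ✓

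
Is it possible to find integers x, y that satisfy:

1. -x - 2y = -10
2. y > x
Yes

Take x = 2, y = 4. Substituting into each constraint:
  (1) (-2) - 2(4) = -10 ✓
  (2) 4 > 2 ✓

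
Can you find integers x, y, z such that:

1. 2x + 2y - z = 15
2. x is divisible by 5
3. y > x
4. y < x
No

A contradictory subset is {y > x, y < x}. No integer assignment can satisfy these jointly:

  - y > x: bounds one variable relative to another variable
  - y < x: bounds one variable relative to another variable

Direct contradiction: y > x and x > y cannot both hold.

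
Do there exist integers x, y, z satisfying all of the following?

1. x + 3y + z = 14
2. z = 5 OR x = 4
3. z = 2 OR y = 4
Yes

Take x = 4, y = 4, z = -2. Substituting into each constraint:
  (1) 4 + 3(4) + (-2) = 14 ✓
  (2) x = 4, target 4 ✓ (second branch holds)
  (3) y = 4, target 4 ✓ (second branch holds)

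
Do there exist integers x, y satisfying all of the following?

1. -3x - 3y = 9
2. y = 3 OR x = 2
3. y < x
Yes

Take x = 2, y = -5. Substituting into each constraint:
  (1) -3(2) - 3(-5) = 9 ✓
  (2) x = 2, target 2 ✓ (second branch holds)
  (3) -5 < 2 ✓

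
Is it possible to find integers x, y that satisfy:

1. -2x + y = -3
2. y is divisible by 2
No

The full constraint system is jointly infeasible over the integers. Each constraint and what it forces:

  - -2x + y = -3: is a linear equation tying the variables together
  - y is divisible by 2: restricts y to multiples of 2

Modular obstruction: writing y = 2y', every remaining term of the linear equation is divisible by 2, so the left side is ≡ 0 (mod 2); but the right side -3 ≡ 1 (mod 2). No integers can satisfy it.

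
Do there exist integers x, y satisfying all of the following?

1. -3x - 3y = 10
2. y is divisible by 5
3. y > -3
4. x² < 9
No

Even the single constraint (-3x - 3y = 10) is infeasible over the integers.

  - -3x - 3y = 10: every term on the left is divisible by 3, so the LHS ≡ 0 (mod 3), but the RHS 10 is not — no integer solution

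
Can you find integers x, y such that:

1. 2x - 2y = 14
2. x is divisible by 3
Yes

Take x = 0, y = -7. Substituting into each constraint:
  (1) 2(0) - 2(-7) = 14 ✓
  (2) 0 = 3 × 0, remainder 0 ✓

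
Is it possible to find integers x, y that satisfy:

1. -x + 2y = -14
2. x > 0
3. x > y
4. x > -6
Yes

Take x = 2, y = -6. Substituting into each constraint:
  (1) (-2) + 2(-6) = -14 ✓
  (2) 2 > 0 ✓
  (3) 2 > -6 ✓
  (4) 2 > -6 ✓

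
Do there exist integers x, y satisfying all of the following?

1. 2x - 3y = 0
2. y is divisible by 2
Yes

Take x = 0, y = 0. Substituting into each constraint:
  (1) 2(0) - 3(0) = 0 ✓
  (2) 0 = 2 × 0, remainder 0 ✓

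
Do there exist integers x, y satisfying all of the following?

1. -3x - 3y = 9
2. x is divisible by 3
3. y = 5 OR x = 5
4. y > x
No

The full constraint system is jointly infeasible over the integers. Each constraint and what it forces:

  - -3x - 3y = 9: is a linear equation tying the variables together
  - x is divisible by 3: restricts x to multiples of 3
  - y = 5 OR x = 5: forces a choice: either y = 5 or x = 5
  - y > x: bounds one variable relative to another variable

Split on the disjunction (y = 5 OR x = 5):
  • If y = 5: with y = 5, writing x = 3x', every remaining term of the linear equation is divisible by 9, so the left side is ≡ 0 (mod 9); but the right side 24 ≡ 6 (mod 9). No integers can satisfy it.
  • If x = 5: this contradicts the divisibility constraint — 5 is not a multiple of 3.
Both branches are infeasible, so the system has no integer solution.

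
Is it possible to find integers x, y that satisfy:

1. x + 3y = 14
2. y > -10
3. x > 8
Yes

Take x = 14, y = 0. Substituting into each constraint:
  (1) 14 + 3(0) = 14 ✓
  (2) 0 > -10 ✓
  (3) 14 > 8 ✓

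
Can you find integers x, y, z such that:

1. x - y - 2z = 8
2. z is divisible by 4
Yes

Take x = 8, y = 0, z = 0. Substituting into each constraint:
  (1) 8 + 0 - 2(0) = 8 ✓
  (2) 0 = 4 × 0, remainder 0 ✓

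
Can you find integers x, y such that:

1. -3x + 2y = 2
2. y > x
Yes

Take x = 0, y = 1. Substituting into each constraint:
  (1) -3(0) + 2(1) = 2 ✓
  (2) 1 > 0 ✓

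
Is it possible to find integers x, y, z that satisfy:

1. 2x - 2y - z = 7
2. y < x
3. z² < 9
Yes

Take x = 3, y = 0, z = -1. Substituting into each constraint:
  (1) 2(3) - 2(0) + 1 = 7 ✓
  (2) 0 < 3 ✓
  (3) z² = (-1)² = 1, and 1 < 9 ✓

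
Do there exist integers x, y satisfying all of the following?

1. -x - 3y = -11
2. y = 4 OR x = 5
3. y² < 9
Yes

Take x = 5, y = 2. Substituting into each constraint:
  (1) (-5) - 3(2) = -11 ✓
  (2) x = 5, target 5 ✓ (second branch holds)
  (3) y² = (2)² = 4, and 4 < 9 ✓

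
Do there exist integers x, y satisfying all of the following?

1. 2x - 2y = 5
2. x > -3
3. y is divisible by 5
No

Even the single constraint (2x - 2y = 5) is infeasible over the integers.

  - 2x - 2y = 5: every term on the left is divisible by 2, so the LHS ≡ 0 (mod 2), but the RHS 5 is not — no integer solution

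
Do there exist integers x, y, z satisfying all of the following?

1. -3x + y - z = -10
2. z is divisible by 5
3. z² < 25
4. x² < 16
Yes

Take x = 0, y = -10, z = 0. Substituting into each constraint:
  (1) -3(0) + (-10) + 0 = -10 ✓
  (2) 0 = 5 × 0, remainder 0 ✓
  (3) z² = (0)² = 0, and 0 < 25 ✓
  (4) x² = (0)² = 0, and 0 < 16 ✓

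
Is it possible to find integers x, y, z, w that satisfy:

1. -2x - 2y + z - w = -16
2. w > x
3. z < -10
Yes

Take x = -1, y = 0, z = -18, w = 0. Substituting into each constraint:
  (1) -2(-1) - 2(0) + (-18) + 0 = -16 ✓
  (2) 0 > -1 ✓
  (3) -18 < -10 ✓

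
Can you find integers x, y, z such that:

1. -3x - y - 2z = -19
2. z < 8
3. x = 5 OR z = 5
Yes

Take x = 5, y = -4, z = 4. Substituting into each constraint:
  (1) -3(5) + 4 - 2(4) = -19 ✓
  (2) 4 < 8 ✓
  (3) x = 5, target 5 ✓ (first branch holds)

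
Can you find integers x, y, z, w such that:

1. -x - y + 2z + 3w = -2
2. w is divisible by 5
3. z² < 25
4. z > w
Yes

Take x = 4, y = 0, z = 1, w = 0. Substituting into each constraint:
  (1) (-4) + 0 + 2(1) + 3(0) = -2 ✓
  (2) 0 = 5 × 0, remainder 0 ✓
  (3) z² = (1)² = 1, and 1 < 25 ✓
  (4) 1 > 0 ✓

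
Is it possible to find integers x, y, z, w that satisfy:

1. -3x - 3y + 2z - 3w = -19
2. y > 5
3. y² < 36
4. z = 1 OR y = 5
No

A contradictory subset is {y > 5, y² < 36}. No integer assignment can satisfy these jointly:

  - y > 5: bounds one variable relative to a constant
  - y² < 36: restricts y to |y| ≤ 5

Direct contradiction: the bounds on y require y ≥ 6 and y ≤ 5 simultaneously, which is empty.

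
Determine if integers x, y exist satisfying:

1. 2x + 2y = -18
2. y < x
Yes

Take x = -4, y = -5. Substituting into each constraint:
  (1) 2(-4) + 2(-5) = -18 ✓
  (2) -5 < -4 ✓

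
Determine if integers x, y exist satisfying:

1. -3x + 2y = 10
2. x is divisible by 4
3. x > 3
Yes

Take x = 4, y = 11. Substituting into each constraint:
  (1) -3(4) + 2(11) = 10 ✓
  (2) 4 = 4 × 1, remainder 0 ✓
  (3) 4 > 3 ✓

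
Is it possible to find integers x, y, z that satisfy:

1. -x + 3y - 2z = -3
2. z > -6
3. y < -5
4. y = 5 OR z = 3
Yes

Take x = -21, y = -6, z = 3. Substituting into each constraint:
  (1) 21 + 3(-6) - 2(3) = -3 ✓
  (2) 3 > -6 ✓
  (3) -6 < -5 ✓
  (4) z = 3, target 3 ✓ (second branch holds)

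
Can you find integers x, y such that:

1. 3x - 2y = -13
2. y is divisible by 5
Yes

Take x = 9, y = 20. Substituting into each constraint:
  (1) 3(9) - 2(20) = -13 ✓
  (2) 20 = 5 × 4, remainder 0 ✓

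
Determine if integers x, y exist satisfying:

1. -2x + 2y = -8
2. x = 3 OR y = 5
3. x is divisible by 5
No

The full constraint system is jointly infeasible over the integers. Each constraint and what it forces:

  - -2x + 2y = -8: is a linear equation tying the variables together
  - x = 3 OR y = 5: forces a choice: either x = 3 or y = 5
  - x is divisible by 5: restricts x to multiples of 5

Split on the disjunction (x = 3 OR y = 5):
  • If x = 3: this contradicts the divisibility constraint — 3 is not a multiple of 5.
  • If y = 5: with y = 5, writing x = 5x', every remaining term of the linear equation is divisible by 10, so the left side is ≡ 0 (mod 10); but the right side -18 ≡ 2 (mod 10). No integers can satisfy it.
Both branches are infeasible, so the system has no integer solution.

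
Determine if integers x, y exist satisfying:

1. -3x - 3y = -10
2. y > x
No

Even the single constraint (-3x - 3y = -10) is infeasible over the integers.

  - -3x - 3y = -10: every term on the left is divisible by 3, so the LHS ≡ 0 (mod 3), but the RHS -10 is not — no integer solution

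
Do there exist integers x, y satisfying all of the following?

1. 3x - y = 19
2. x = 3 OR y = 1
Yes

Take x = 3, y = -10. Substituting into each constraint:
  (1) 3(3) + 10 = 19 ✓
  (2) x = 3, target 3 ✓ (first branch holds)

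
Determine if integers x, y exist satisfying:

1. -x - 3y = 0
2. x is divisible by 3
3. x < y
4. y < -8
No

A contradictory subset is {-x - 3y = 0, x < y, y < -8}. No integer assignment can satisfy these jointly:

  - -x - 3y = 0: is a linear equation tying the variables together
  - x < y: bounds one variable relative to another variable
  - y < -8: bounds one variable relative to a constant

Propagating the comparison: x < y and y ≤ -9 give x ≤ -10. Range argument: with x ∈ [−∞, -10], y ∈ [−∞, -9], the left side of the equation is at least 37, but the right side is 0 < 37. No integer solution exists.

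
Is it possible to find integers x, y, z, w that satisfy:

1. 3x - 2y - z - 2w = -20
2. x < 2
Yes

Take x = 0, y = 10, z = 0, w = 0. Substituting into each constraint:
  (1) 3(0) - 2(10) + 0 - 2(0) = -20 ✓
  (2) 0 < 2 ✓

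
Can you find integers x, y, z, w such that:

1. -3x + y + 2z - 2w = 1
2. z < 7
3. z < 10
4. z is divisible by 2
Yes

Take x = -1, y = 0, z = 0, w = 1. Substituting into each constraint:
  (1) -3(-1) + 0 + 2(0) - 2(1) = 1 ✓
  (2) 0 < 7 ✓
  (3) 0 < 10 ✓
  (4) 0 = 2 × 0, remainder 0 ✓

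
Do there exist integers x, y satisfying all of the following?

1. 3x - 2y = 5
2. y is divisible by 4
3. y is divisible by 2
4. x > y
Yes

Take x = -1, y = -4. Substituting into each constraint:
  (1) 3(-1) - 2(-4) = 5 ✓
  (2) -4 = 4 × -1, remainder 0 ✓
  (3) -4 = 2 × -2, remainder 0 ✓
  (4) -1 > -4 ✓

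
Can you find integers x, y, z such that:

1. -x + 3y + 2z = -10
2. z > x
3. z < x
No

A contradictory subset is {z > x, z < x}. No integer assignment can satisfy these jointly:

  - z > x: bounds one variable relative to another variable
  - z < x: bounds one variable relative to another variable

Direct contradiction: z > x and x > z cannot both hold.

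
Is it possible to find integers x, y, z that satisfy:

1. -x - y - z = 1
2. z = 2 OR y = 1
Yes

Take x = -3, y = 0, z = 2. Substituting into each constraint:
  (1) 3 + 0 + (-2) = 1 ✓
  (2) z = 2, target 2 ✓ (first branch holds)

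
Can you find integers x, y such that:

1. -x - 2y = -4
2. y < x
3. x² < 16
Yes

Take x = 2, y = 1. Substituting into each constraint:
  (1) (-2) - 2(1) = -4 ✓
  (2) 1 < 2 ✓
  (3) x² = (2)² = 4, and 4 < 16 ✓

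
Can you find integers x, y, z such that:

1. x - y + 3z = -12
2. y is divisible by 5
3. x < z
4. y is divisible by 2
Yes

Take x = -6, y = 0, z = -2. Substituting into each constraint:
  (1) (-6) + 0 + 3(-2) = -12 ✓
  (2) 0 = 5 × 0, remainder 0 ✓
  (3) -6 < -2 ✓
  (4) 0 = 2 × 0, remainder 0 ✓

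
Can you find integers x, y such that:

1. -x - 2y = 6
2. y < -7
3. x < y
No

The full constraint system is jointly infeasible over the integers. Each constraint and what it forces:

  - -x - 2y = 6: is a linear equation tying the variables together
  - y < -7: bounds one variable relative to a constant
  - x < y: bounds one variable relative to another variable

Propagating the comparison: x < y and y ≤ -8 give x ≤ -9. Range argument: with x ∈ [−∞, -9], y ∈ [−∞, -8], the left side of the equation is at least 25, but the right side is 6 < 25. No integer solution exists.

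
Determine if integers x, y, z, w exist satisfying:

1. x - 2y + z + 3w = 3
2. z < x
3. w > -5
Yes

Take x = 2, y = 0, z = 1, w = 0. Substituting into each constraint:
  (1) 2 - 2(0) + 1 + 3(0) = 3 ✓
  (2) 1 < 2 ✓
  (3) 0 > -5 ✓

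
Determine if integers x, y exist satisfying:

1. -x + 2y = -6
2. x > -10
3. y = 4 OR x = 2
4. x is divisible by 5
No

A contradictory subset is {-x + 2y = -6, y = 4 OR x = 2, x is divisible by 5}. No integer assignment can satisfy these jointly:

  - -x + 2y = -6: is a linear equation tying the variables together
  - y = 4 OR x = 2: forces a choice: either y = 4 or x = 2
  - x is divisible by 5: restricts x to multiples of 5

Split on the disjunction (y = 4 OR x = 2):
  • If y = 4: with y = 4, writing x = 5x', every remaining term of the linear equation is divisible by 5, so the left side is ≡ 0 (mod 5); but the right side -14 ≡ 1 (mod 5). No integers can satisfy it.
  • If x = 2: this contradicts the divisibility constraint — 2 is not a multiple of 5.
Both branches are infeasible, so the system has no integer solution.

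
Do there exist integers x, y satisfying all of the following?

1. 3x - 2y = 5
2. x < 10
Yes

Take x = 1, y = -1. Substituting into each constraint:
  (1) 3(1) - 2(-1) = 5 ✓
  (2) 1 < 10 ✓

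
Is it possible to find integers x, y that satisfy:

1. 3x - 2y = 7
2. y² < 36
Yes

Take x = 1, y = -2. Substituting into each constraint:
  (1) 3(1) - 2(-2) = 7 ✓
  (2) y² = (-2)² = 4, and 4 < 36 ✓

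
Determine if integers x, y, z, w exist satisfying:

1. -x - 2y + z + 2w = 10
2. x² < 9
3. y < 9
Yes

Take x = 0, y = 0, z = 0, w = 5. Substituting into each constraint:
  (1) 0 - 2(0) + 0 + 2(5) = 10 ✓
  (2) x² = (0)² = 0, and 0 < 9 ✓
  (3) 0 < 9 ✓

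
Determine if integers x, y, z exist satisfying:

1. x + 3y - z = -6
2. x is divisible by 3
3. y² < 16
Yes

Take x = 0, y = 0, z = 6. Substituting into each constraint:
  (1) 0 + 3(0) + (-6) = -6 ✓
  (2) 0 = 3 × 0, remainder 0 ✓
  (3) y² = (0)² = 0, and 0 < 16 ✓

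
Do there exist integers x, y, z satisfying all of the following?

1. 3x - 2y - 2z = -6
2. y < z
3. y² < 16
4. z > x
Yes

Take x = -4, y = -3, z = 0. Substituting into each constraint:
  (1) 3(-4) - 2(-3) - 2(0) = -6 ✓
  (2) -3 < 0 ✓
  (3) y² = (-3)² = 9, and 9 < 16 ✓
  (4) 0 > -4 ✓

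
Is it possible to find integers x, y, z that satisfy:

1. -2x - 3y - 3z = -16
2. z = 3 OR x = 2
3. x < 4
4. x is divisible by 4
Yes

Take x = -4, y = 5, z = 3. Substituting into each constraint:
  (1) -2(-4) - 3(5) - 3(3) = -16 ✓
  (2) z = 3, target 3 ✓ (first branch holds)
  (3) -4 < 4 ✓
  (4) -4 = 4 × -1, remainder 0 ✓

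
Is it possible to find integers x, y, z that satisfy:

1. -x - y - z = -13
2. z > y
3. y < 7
Yes

Take x = 12, y = 0, z = 1. Substituting into each constraint:
  (1) (-12) + 0 + (-1) = -13 ✓
  (2) 1 > 0 ✓
  (3) 0 < 7 ✓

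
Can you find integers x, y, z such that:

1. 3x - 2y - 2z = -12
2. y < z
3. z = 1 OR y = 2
Yes

Take x = 0, y = 2, z = 4. Substituting into each constraint:
  (1) 3(0) - 2(2) - 2(4) = -12 ✓
  (2) 2 < 4 ✓
  (3) y = 2, target 2 ✓ (second branch holds)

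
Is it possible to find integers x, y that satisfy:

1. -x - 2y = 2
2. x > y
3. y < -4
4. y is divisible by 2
Yes

Take x = 10, y = -6. Substituting into each constraint:
  (1) (-10) - 2(-6) = 2 ✓
  (2) 10 > -6 ✓
  (3) -6 < -4 ✓
  (4) -6 = 2 × -3, remainder 0 ✓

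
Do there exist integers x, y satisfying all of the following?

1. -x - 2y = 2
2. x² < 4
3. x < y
No

The full constraint system is jointly infeasible over the integers. Each constraint and what it forces:

  - -x - 2y = 2: is a linear equation tying the variables together
  - x² < 4: restricts x to |x| ≤ 1
  - x < y: bounds one variable relative to another variable

Propagating the comparison: y > x and x ≥ -1 give y ≥ 0. Range argument: with x ∈ [-1, 1], y ∈ [0, ∞], the left side of the equation is at most 1, but the right side is 2 > 1. No integer solution exists.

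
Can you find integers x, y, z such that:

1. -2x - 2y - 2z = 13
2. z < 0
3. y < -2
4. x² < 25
No

Even the single constraint (-2x - 2y - 2z = 13) is infeasible over the integers.

  - -2x - 2y - 2z = 13: every term on the left is divisible by 2, so the LHS ≡ 0 (mod 2), but the RHS 13 is not — no integer solution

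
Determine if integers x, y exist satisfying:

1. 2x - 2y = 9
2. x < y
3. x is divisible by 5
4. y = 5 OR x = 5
No

Even the single constraint (2x - 2y = 9) is infeasible over the integers.

  - 2x - 2y = 9: every term on the left is divisible by 2, so the LHS ≡ 0 (mod 2), but the RHS 9 is not — no integer solution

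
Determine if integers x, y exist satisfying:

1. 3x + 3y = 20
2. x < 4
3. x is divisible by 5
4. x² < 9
No

Even the single constraint (3x + 3y = 20) is infeasible over the integers.

  - 3x + 3y = 20: every term on the left is divisible by 3, so the LHS ≡ 0 (mod 3), but the RHS 20 is not — no integer solution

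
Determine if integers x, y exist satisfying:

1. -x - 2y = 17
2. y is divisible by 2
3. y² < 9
Yes

Take x = -17, y = 0. Substituting into each constraint:
  (1) 17 - 2(0) = 17 ✓
  (2) 0 = 2 × 0, remainder 0 ✓
  (3) y² = (0)² = 0, and 0 < 9 ✓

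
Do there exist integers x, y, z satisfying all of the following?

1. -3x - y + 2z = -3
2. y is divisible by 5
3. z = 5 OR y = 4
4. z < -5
No

A contradictory subset is {y is divisible by 5, z = 5 OR y = 4, z < -5}. No integer assignment can satisfy these jointly:

  - y is divisible by 5: restricts y to multiples of 5
  - z = 5 OR y = 4: forces a choice: either z = 5 or y = 4
  - z < -5: bounds one variable relative to a constant

Split on the disjunction (z = 5 OR y = 4):
  • If z = 5: this contradicts the bound z ≤ -6.
  • If y = 4: this contradicts the divisibility constraint — 4 is not a multiple of 5.
Both branches are infeasible, so the system has no integer solution.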